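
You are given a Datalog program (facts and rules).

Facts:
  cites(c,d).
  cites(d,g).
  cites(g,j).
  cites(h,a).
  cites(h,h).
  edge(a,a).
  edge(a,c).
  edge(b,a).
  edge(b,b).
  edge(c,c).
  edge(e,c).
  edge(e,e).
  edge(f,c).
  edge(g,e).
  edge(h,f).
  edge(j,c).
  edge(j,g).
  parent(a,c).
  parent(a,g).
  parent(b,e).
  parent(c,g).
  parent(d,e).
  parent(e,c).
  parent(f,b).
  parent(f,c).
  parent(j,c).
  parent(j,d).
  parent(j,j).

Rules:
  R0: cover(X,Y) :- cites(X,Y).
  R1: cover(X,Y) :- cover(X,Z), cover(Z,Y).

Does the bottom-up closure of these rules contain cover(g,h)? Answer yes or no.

no

round 1: derive cover(c,d) via R0 from cites(c,d)
round 1: derive cover(d,g) via R0 from cites(d,g)
round 1: derive cover(g,j) via R0 from cites(g,j)
round 1: derive cover(h,a) via R0 from cites(h,a)
round 1: derive cover(h,h) via R0 from cites(h,h)
round 2: derive cover(c,g) via R1 from cover(c,d), cover(d,g)
round 2: derive cover(d,j) via R1 from cover(d,g), cover(g,j)
round 3: derive cover(c,j) via R1 from cover(c,d), cover(d,j)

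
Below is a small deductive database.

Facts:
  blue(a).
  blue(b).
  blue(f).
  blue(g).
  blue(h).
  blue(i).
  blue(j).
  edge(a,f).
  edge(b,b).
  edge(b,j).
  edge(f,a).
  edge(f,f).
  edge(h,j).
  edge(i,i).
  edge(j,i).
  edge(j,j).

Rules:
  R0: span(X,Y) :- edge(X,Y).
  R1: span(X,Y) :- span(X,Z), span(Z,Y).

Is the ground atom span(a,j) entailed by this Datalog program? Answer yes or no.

no

round 1: derive span(a,f) via R0 from edge(a,f)
round 1: derive span(b,b) via R0 from edge(b,b)
round 1: derive span(b,j) via R0 from edge(b,j)
round 1: derive span(f,a) via R0 from edge(f,a)
round 1: derive span(f,f) via R0 from edge(f,f)
round 1: derive span(h,j) via R0 from edge(h,j)
round 1: derive span(i,i) via R0 from edge(i,i)
round 1: derive span(j,i) via R0 from edge(j,i)
round 1: derive span(j,j) via R0 from edge(j,j)
round 2: derive span(a,a) via R1 from span(a,f), span(f,a)
round 2: derive span(b,i) via R1 from span(b,j), span(j,i)
round 2: derive span(h,i) via R1 from span(h,j), span(j,i)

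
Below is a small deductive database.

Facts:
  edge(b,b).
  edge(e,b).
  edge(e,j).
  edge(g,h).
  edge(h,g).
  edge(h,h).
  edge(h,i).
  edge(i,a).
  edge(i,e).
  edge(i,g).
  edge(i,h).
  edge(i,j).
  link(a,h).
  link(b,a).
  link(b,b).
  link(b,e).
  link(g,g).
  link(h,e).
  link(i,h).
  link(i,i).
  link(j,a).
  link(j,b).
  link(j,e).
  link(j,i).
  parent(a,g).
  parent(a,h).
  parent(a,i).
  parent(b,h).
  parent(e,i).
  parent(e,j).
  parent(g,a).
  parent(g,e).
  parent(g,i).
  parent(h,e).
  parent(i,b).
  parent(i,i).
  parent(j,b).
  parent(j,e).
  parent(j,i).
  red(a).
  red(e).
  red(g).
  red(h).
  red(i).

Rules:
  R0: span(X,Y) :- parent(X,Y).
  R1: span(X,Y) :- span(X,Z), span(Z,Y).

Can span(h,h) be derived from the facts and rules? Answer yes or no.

yes

round 1: derive span(a,g) via R0 from parent(a,g)
round 1: derive span(a,h) via R0 from parent(a,h)
round 1: derive span(a,i) via R0 from parent(a,i)
round 1: derive span(b,h) via R0 from parent(b,h)
round 1: derive span(e,i) via R0 from parent(e,i)
round 1: derive span(e,j) via R0 from parent(e,j)
round 1: derive span(g,a) via R0 from parent(g,a)
round 1: derive span(g,e) via R0 from parent(g,e)
round 1: derive span(g,i) via R0 from parent(g,i)
round 1: derive span(h,e) via R0 from parent(h,e)
round 1: derive span(i,b) via R0 from parent(i,b)
round 1: derive span(i,i) via R0 from parent(i,i)
round 1: derive span(j,b) via R0 from parent(j,b)
round 1: derive span(j,e) via R0 from parent(j,e)
round 1: derive span(j,i) via R0 from parent(j,i)
round 2: derive span(a,a) via R1 from span(a,g), span(g,a)
round 2: derive span(a,b) via R1 from span(a,i), span(i,b)
round 2: derive span(a,e) via R1 from span(a,g), span(g,e)
round 2: derive span(b,e) via R1 from span(b,h), span(h,e)
round 2: derive span(e,b) via R1 from span(e,i), span(i,b)
round 2: derive span(e,e) via R1 from span(e,j), span(j,e)
round 2: derive span(g,b) via R1 from span(g,i), span(i,b)
round 2: derive span(g,g) via R1 from span(g,a), span(a,g)
round 2: derive span(g,h) via R1 from span(g,a), span(a,h)
round 2: derive span(g,j) via R1 from span(g,e), span(e,j)
round 2: derive span(h,i) via R1 from span(h,e), span(e,i)
round 2: derive span(h,j) via R1 from span(h,e), span(e,j)
round 2: derive span(i,h) via R1 from span(i,b), span(b,h)
round 2: derive span(j,h) via R1 from span(j,b), span(b,h)
round 2: derive span(j,j) via R1 from span(j,e), span(e,j)
round 3: derive span(a,j) via R1 from span(a,e), span(e,j)
round 3: derive span(b,b) via R1 from span(b,e), span(e,b)
round 3: derive span(b,i) via R1 from span(b,e), span(e,i)
round 3: derive span(b,j) via R1 from span(b,e), span(e,j)
round 3: derive span(e,h) via R1 from span(e,b), span(b,h)
round 3: derive span(h,b) via R1 from span(h,e), span(e,b)
round 3: derive span(h,h) via R1 from span(h,i), span(i,h)
round 3: derive span(i,e) via R1 from span(i,b), span(b,e)
round 3: derive span(i,j) via R1 from span(i,h), span(h,j)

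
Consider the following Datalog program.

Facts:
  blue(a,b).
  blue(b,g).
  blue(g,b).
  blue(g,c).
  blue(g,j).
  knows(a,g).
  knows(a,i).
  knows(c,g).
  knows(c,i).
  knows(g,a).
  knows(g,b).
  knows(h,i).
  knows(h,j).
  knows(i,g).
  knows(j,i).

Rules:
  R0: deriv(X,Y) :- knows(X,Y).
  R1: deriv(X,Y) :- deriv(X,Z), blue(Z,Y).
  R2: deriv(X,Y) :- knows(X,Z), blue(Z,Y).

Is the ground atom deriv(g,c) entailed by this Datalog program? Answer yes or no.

round 1: derive deriv(a,g) via R0 from knows(a,g)
round 1: derive deriv(a,i) via R0 from knows(a,i)
round 1: derive deriv(c,g) via R0 from knows(c,g)
round 1: derive deriv(c,i) via R0 from knows(c,i)
round 1: derive deriv(g,a) via R0 from knows(g,a)
round 1: derive deriv(g,b) via R0 from knows(g,b)
round 1: derive deriv(h,i) via R0 from knows(h,i)
round 1: derive deriv(h,j) via R0 from knows(h,j)
round 1: derive deriv(i,g) via R0 from knows(i,g)
round 1: derive deriv(j,i) via R0 from knows(j,i)
round 1: derive deriv(a,b) via R2 from knows(a,g), blue(g,b)
round 1: derive deriv(a,c) via R2 from knows(a,g), blue(g,c)
round 1: derive deriv(a,j) via R2 from knows(a,g), blue(g,j)
round 1: derive deriv(c,b) via R2 from knows(c,g), blue(g,b)
round 1: derive deriv(c,c) via R2 from knows(c,g), blue(g,c)
round 1: derive deriv(c,j) via R2 from knows(c,g), blue(g,j)
round 1: derive deriv(g,g) via R2 from knows(g,b), blue(b,g)
round 1: derive deriv(i,b) via R2 from knows(i,g), blue(g,b)
round 1: derive deriv(i,c) via R2 from knows(i,g), blue(g,c)
round 1: derive deriv(i,j) via R2 from knows(i,g), blue(g,j)
round 2: derive deriv(g,c) via R1 from deriv(g,g), blue(g,c)
round 2: derive deriv(g,j) via R1 from deriv(g,g), blue(g,j)

yes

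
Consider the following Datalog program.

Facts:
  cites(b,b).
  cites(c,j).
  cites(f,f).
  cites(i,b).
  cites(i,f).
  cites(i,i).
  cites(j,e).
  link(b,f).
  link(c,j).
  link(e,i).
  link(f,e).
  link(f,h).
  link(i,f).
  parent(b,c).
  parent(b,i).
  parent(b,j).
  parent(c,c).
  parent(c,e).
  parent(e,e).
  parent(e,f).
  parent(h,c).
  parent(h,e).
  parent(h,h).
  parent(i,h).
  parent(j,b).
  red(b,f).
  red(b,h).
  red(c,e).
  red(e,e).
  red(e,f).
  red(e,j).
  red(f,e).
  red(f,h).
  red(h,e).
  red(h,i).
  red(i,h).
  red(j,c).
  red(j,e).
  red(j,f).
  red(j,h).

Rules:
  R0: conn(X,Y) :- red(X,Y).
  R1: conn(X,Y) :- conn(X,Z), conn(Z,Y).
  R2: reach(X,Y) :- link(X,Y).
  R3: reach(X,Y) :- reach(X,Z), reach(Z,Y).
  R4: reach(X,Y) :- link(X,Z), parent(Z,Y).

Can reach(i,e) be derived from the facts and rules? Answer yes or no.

round 1: derive reach(b,f) via R2 from link(b,f)
round 1: derive reach(c,j) via R2 from link(c,j)
round 1: derive reach(e,i) via R2 from link(e,i)
round 1: derive reach(f,e) via R2 from link(f,e)
round 1: derive reach(f,h) via R2 from link(f,h)
round 1: derive reach(i,f) via R2 from link(i,f)
round 1: derive reach(c,b) via R4 from link(c,j), parent(j,b)
round 1: derive reach(e,h) via R4 from link(e,i), parent(i,h)
round 1: derive reach(f,c) via R4 from link(f,h), parent(h,c)
round 1: derive reach(f,f) via R4 from link(f,e), parent(e,f)
round 2: derive reach(b,c) via R3 from reach(b,f), reach(f,c)
round 2: derive reach(b,e) via R3 from reach(b,f), reach(f,e)
round 2: derive reach(b,h) via R3 from reach(b,f), reach(f,h)
round 2: derive reach(c,f) via R3 from reach(c,b), reach(b,f)
round 2: derive reach(e,f) via R3 from reach(e,i), reach(i,f)
round 2: derive reach(f,b) via R3 from reach(f,c), reach(c,b)
round 2: derive reach(f,i) via R3 from reach(f,e), reach(e,i)
round 2: derive reach(f,j) via R3 from reach(f,c), reach(c,j)
round 2: derive reach(i,c) via R3 from reach(i,f), reach(f,c)
round 2: derive reach(i,e) via R3 from reach(i,f), reach(f,e)
round 2: derive reach(i,h) via R3 from reach(i,f), reach(f,h)
round 3: derive reach(b,b) via R3 from reach(b,c), reach(c,b)
round 3: derive reach(b,i) via R3 from reach(b,e), reach(e,i)
round 3: derive reach(b,j) via R3 from reach(b,c), reach(c,j)
round 3: derive reach(c,c) via R3 from reach(c,b), reach(b,c)
round 3: derive reach(c,e) via R3 from reach(c,b), reach(b,e)
round 3: derive reach(c,h) via R3 from reach(c,b), reach(b,h)
round 3: derive reach(c,i) via R3 from reach(c,f), reach(f,i)
round 3: derive reach(e,b) via R3 from reach(e,f), reach(f,b)
round 3: derive reach(e,c) via R3 from reach(e,f), reach(f,c)
round 3: derive reach(e,e) via R3 from reach(e,f), reach(f,e)
round 3: derive reach(e,j) via R3 from reach(e,f), reach(f,j)
round 3: derive reach(i,b) via R3 from reach(i,c), reach(c,b)
round 3: derive reach(i,i) via R3 from reach(i,e), reach(e,i)
round 3: derive reach(i,j) via R3 from reach(i,c), reach(c,j)

yes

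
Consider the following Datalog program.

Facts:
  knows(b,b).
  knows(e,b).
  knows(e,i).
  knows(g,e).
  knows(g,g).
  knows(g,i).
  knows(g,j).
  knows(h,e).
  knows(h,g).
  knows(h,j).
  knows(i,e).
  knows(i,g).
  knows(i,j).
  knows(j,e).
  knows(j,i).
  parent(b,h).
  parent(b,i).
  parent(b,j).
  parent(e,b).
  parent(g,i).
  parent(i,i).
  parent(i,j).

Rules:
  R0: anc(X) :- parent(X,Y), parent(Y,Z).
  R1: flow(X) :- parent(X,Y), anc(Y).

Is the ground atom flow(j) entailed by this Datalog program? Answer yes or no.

round 1: derive anc(b) via R0 from parent(b,i), parent(i,i)
round 1: derive anc(e) via R0 from parent(e,b), parent(b,h)
round 1: derive anc(g) via R0 from parent(g,i), parent(i,i)
round 1: derive anc(i) via R0 from parent(i,i), parent(i,i)
round 2: derive flow(b) via R1 from parent(b,i), anc(i)
round 2: derive flow(e) via R1 from parent(e,b), anc(b)
round 2: derive flow(g) via R1 from parent(g,i), anc(i)
round 2: derive flow(i) via R1 from parent(i,i), anc(i)

no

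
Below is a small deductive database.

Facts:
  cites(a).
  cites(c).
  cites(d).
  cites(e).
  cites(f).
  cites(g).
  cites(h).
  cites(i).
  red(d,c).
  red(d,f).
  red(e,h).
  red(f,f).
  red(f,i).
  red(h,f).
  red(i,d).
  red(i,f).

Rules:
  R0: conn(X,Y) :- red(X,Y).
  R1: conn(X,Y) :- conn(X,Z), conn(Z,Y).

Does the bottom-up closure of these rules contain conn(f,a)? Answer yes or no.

no

round 1: derive conn(d,c) via R0 from red(d,c)
round 1: derive conn(d,f) via R0 from red(d,f)
round 1: derive conn(e,h) via R0 from red(e,h)
round 1: derive conn(f,f) via R0 from red(f,f)
round 1: derive conn(f,i) via R0 from red(f,i)
round 1: derive conn(h,f) via R0 from red(h,f)
round 1: derive conn(i,d) via R0 from red(i,d)
round 1: derive conn(i,f) via R0 from red(i,f)
round 2: derive conn(d,i) via R1 from conn(d,f), conn(f,i)
round 2: derive conn(e,f) via R1 from conn(e,h), conn(h,f)
round 2: derive conn(f,d) via R1 from conn(f,i), conn(i,d)
round 2: derive conn(h,i) via R1 from conn(h,f), conn(f,i)
round 2: derive conn(i,c) via R1 from conn(i,d), conn(d,c)
round 2: derive conn(i,i) via R1 from conn(i,f), conn(f,i)
round 3: derive conn(d,d) via R1 from conn(d,f), conn(f,d)
round 3: derive conn(e,d) via R1 from conn(e,f), conn(f,d)
round 3: derive conn(e,i) via R1 from conn(e,f), conn(f,i)
round 3: derive conn(f,c) via R1 from conn(f,d), conn(d,c)
round 3: derive conn(h,c) via R1 from conn(h,i), conn(i,c)
round 3: derive conn(h,d) via R1 from conn(h,f), conn(f,d)
round 4: derive conn(e,c) via R1 from conn(e,d), conn(d,c)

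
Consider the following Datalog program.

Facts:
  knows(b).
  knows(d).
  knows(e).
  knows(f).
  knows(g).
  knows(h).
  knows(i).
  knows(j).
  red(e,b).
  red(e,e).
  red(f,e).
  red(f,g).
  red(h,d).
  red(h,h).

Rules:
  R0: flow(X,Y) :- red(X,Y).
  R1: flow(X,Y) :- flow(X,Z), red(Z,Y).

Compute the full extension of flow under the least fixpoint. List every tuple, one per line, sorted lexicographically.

flow(e,b)
flow(e,e)
flow(f,b)
flow(f,e)
flow(f,g)
flow(h,d)
flow(h,h)

round 1: derive flow(e,b) via R0 from red(e,b)
round 1: derive flow(e,e) via R0 from red(e,e)
round 1: derive flow(f,e) via R0 from red(f,e)
round 1: derive flow(f,g) via R0 from red(f,g)
round 1: derive flow(h,d) via R0 from red(h,d)
round 1: derive flow(h,h) via R0 from red(h,h)
round 2: derive flow(f,b) via R1 from flow(f,e), red(e,b)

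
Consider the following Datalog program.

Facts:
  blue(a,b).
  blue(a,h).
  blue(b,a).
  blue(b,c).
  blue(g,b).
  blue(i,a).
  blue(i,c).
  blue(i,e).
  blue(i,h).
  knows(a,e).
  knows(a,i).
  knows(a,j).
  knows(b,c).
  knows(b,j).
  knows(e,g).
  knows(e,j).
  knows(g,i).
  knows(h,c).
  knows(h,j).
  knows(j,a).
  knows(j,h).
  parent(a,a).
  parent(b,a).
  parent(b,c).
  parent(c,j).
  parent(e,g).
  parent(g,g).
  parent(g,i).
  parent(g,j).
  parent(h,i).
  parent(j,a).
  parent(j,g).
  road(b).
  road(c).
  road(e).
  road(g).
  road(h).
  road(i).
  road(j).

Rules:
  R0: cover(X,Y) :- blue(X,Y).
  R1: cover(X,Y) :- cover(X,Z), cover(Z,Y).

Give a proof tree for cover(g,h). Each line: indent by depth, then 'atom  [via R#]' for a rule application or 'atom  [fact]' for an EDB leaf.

round 1: derive cover(a,b) via R0 from blue(a,b)
round 1: derive cover(a,h) via R0 from blue(a,h)
round 1: derive cover(b,a) via R0 from blue(b,a)
round 1: derive cover(b,c) via R0 from blue(b,c)
round 1: derive cover(g,b) via R0 from blue(g,b)
round 1: derive cover(i,a) via R0 from blue(i,a)
round 1: derive cover(i,c) via R0 from blue(i,c)
round 1: derive cover(i,e) via R0 from blue(i,e)
round 1: derive cover(i,h) via R0 from blue(i,h)
round 2: derive cover(a,a) via R1 from cover(a,b), cover(b,a)
round 2: derive cover(a,c) via R1 from cover(a,b), cover(b,c)
round 2: derive cover(b,b) via R1 from cover(b,a), cover(a,b)
round 2: derive cover(b,h) via R1 from cover(b,a), cover(a,h)
round 2: derive cover(g,a) via R1 from cover(g,b), cover(b,a)
round 2: derive cover(g,c) via R1 from cover(g,b), cover(b,c)
round 2: derive cover(i,b) via R1 from cover(i,a), cover(a,b)
round 3: derive cover(g,h) via R1 from cover(g,a), cover(a,h)

cover(g,h)  [via R1]
  cover(g,a)  [via R1]
    cover(g,b)  [via R0]
      blue(g,b)  [fact]
    cover(b,a)  [via R0]
      blue(b,a)  [fact]
  cover(a,h)  [via R0]
    blue(a,h)  [fact]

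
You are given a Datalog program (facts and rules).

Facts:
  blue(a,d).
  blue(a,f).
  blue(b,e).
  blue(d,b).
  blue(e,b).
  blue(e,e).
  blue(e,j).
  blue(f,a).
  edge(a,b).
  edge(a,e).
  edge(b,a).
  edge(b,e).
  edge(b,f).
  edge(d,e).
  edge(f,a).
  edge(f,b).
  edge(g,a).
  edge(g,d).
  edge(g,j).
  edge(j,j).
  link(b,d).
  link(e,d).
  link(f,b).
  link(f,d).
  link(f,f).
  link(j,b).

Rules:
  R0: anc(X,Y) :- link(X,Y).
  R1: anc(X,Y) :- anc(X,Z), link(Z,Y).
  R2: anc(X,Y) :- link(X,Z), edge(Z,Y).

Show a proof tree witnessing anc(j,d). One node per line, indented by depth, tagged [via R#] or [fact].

anc(j,d)  [via R1]
  anc(j,b)  [via R0]
    link(j,b)  [fact]
  link(b,d)  [fact]

round 1: derive anc(b,d) via R0 from link(b,d)
round 1: derive anc(e,d) via R0 from link(e,d)
round 1: derive anc(f,b) via R0 from link(f,b)
round 1: derive anc(f,d) via R0 from link(f,d)
round 1: derive anc(f,f) via R0 from link(f,f)
round 1: derive anc(j,b) via R0 from link(j,b)
round 1: derive anc(b,e) via R2 from link(b,d), edge(d,e)
round 1: derive anc(e,e) via R2 from link(e,d), edge(d,e)
round 1: derive anc(f,a) via R2 from link(f,b), edge(b,a)
round 1: derive anc(f,e) via R2 from link(f,b), edge(b,e)
round 1: derive anc(j,a) via R2 from link(j,b), edge(b,a)
round 1: derive anc(j,e) via R2 from link(j,b), edge(b,e)
round 1: derive anc(j,f) via R2 from link(j,b), edge(b,f)
round 2: derive anc(j,d) via R1 from anc(j,b), link(b,d)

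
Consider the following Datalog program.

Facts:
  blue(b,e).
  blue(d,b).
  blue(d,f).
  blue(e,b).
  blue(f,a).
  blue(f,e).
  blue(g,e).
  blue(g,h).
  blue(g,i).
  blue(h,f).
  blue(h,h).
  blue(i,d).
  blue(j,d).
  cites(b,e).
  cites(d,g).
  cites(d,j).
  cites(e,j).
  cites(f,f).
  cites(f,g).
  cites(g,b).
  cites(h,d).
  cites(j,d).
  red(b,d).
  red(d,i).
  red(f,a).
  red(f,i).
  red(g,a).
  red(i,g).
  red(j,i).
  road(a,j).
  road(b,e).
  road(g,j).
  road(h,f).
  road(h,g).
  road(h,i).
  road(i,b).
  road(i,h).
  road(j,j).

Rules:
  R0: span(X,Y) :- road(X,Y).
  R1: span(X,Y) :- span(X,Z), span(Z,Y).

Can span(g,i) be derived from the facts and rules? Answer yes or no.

no

round 1: derive span(a,j) via R0 from road(a,j)
round 1: derive span(b,e) via R0 from road(b,e)
round 1: derive span(g,j) via R0 from road(g,j)
round 1: derive span(h,f) via R0 from road(h,f)
round 1: derive span(h,g) via R0 from road(h,g)
round 1: derive span(h,i) via R0 from road(h,i)
round 1: derive span(i,b) via R0 from road(i,b)
round 1: derive span(i,h) via R0 from road(i,h)
round 1: derive span(j,j) via R0 from road(j,j)
round 2: derive span(h,b) via R1 from span(h,i), span(i,b)
round 2: derive span(h,h) via R1 from span(h,i), span(i,h)
round 2: derive span(h,j) via R1 from span(h,g), span(g,j)
round 2: derive span(i,e) via R1 from span(i,b), span(b,e)
round 2: derive span(i,f) via R1 from span(i,h), span(h,f)
round 2: derive span(i,g) via R1 from span(i,h), span(h,g)
round 2: derive span(i,i) via R1 from span(i,h), span(h,i)
round 3: derive span(h,e) via R1 from span(h,b), span(b,e)
round 3: derive span(i,j) via R1 from span(i,g), span(g,j)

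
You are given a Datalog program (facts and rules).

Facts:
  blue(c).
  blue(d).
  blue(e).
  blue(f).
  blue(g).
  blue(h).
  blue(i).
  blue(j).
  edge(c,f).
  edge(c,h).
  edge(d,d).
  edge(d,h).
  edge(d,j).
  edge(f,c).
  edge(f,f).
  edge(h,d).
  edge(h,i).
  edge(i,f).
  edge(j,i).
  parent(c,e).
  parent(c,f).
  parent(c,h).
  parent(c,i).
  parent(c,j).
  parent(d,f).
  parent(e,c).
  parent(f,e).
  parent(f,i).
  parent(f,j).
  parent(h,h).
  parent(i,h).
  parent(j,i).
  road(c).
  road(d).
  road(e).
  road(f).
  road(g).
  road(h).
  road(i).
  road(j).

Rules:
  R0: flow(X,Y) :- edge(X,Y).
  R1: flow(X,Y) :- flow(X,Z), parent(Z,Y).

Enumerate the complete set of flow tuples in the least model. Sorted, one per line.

round 1: derive flow(c,f) via R0 from edge(c,f)
round 1: derive flow(c,h) via R0 from edge(c,h)
round 1: derive flow(d,d) via R0 from edge(d,d)
round 1: derive flow(d,h) via R0 from edge(d,h)
round 1: derive flow(d,j) via R0 from edge(d,j)
round 1: derive flow(f,c) via R0 from edge(f,c)
round 1: derive flow(f,f) via R0 from edge(f,f)
round 1: derive flow(h,d) via R0 from edge(h,d)
round 1: derive flow(h,i) via R0 from edge(h,i)
round 1: derive flow(i,f) via R0 from edge(i,f)
round 1: derive flow(j,i) via R0 from edge(j,i)
round 2: derive flow(c,e) via R1 from flow(c,f), parent(f,e)
round 2: derive flow(c,i) via R1 from flow(c,f), parent(f,i)
round 2: derive flow(c,j) via R1 from flow(c,f), parent(f,j)
round 2: derive flow(d,f) via R1 from flow(d,d), parent(d,f)
round 2: derive flow(d,i) via R1 from flow(d,j), parent(j,i)
round 2: derive flow(f,e) via R1 from flow(f,c), parent(c,e)
round 2: derive flow(f,h) via R1 from flow(f,c), parent(c,h)
round 2: derive flow(f,i) via R1 from flow(f,c), parent(c,i)
round 2: derive flow(f,j) via R1 from flow(f,c), parent(c,j)
round 2: derive flow(h,f) via R1 from flow(h,d), parent(d,f)
round 2: derive flow(h,h) via R1 from flow(h,i), parent(i,h)
round 2: derive flow(i,e) via R1 from flow(i,f), parent(f,e)
round 2: derive flow(i,i) via R1 from flow(i,f), parent(f,i)
round 2: derive flow(i,j) via R1 from flow(i,f), parent(f,j)
round 2: derive flow(j,h) via R1 from flow(j,i), parent(i,h)
round 3: derive flow(c,c) via R1 from flow(c,e), parent(e,c)
round 3: derive flow(d,e) via R1 from flow(d,f), parent(f,e)
round 3: derive flow(h,e) via R1 from flow(h,f), parent(f,e)
round 3: derive flow(h,j) via R1 from flow(h,f), parent(f,j)
round 3: derive flow(i,c) via R1 from flow(i,e), parent(e,c)
round 3: derive flow(i,h) via R1 from flow(i,i), parent(i,h)
round 4: derive flow(d,c) via R1 from flow(d,e), parent(e,c)
round 4: derive flow(h,c) via R1 from flow(h,e), parent(e,c)

flow(c,c)
flow(c,e)
flow(c,f)
flow(c,h)
flow(c,i)
flow(c,j)
flow(d,c)
flow(d,d)
flow(d,e)
flow(d,f)
flow(d,h)
flow(d,i)
flow(d,j)
flow(f,c)
flow(f,e)
flow(f,f)
flow(f,h)
flow(f,i)
flow(f,j)
flow(h,c)
flow(h,d)
flow(h,e)
flow(h,f)
flow(h,h)
flow(h,i)
flow(h,j)
flow(i,c)
flow(i,e)
flow(i,f)
flow(i,h)
flow(i,i)
flow(i,j)
flow(j,h)
flow(j,i)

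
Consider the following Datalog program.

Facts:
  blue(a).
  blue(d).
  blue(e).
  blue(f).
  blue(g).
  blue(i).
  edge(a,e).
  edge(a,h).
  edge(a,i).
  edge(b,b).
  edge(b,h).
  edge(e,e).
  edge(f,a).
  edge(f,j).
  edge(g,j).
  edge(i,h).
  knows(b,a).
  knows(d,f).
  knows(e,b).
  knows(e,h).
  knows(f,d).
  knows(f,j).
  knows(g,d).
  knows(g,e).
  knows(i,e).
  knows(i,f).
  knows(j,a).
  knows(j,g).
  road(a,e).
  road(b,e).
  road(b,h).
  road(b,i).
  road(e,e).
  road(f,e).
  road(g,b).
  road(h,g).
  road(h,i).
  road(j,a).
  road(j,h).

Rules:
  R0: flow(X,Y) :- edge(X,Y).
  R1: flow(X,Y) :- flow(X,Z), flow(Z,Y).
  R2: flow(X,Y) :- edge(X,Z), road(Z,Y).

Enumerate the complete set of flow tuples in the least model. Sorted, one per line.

round 1: derive flow(a,e) via R0 from edge(a,e)
round 1: derive flow(a,h) via R0 from edge(a,h)
round 1: derive flow(a,i) via R0 from edge(a,i)
round 1: derive flow(b,b) via R0 from edge(b,b)
round 1: derive flow(b,h) via R0 from edge(b,h)
round 1: derive flow(e,e) via R0 from edge(e,e)
round 1: derive flow(f,a) via R0 from edge(f,a)
round 1: derive flow(f,j) via R0 from edge(f,j)
round 1: derive flow(g,j) via R0 from edge(g,j)
round 1: derive flow(i,h) via R0 from edge(i,h)
round 1: derive flow(a,g) via R2 from edge(a,h), road(h,g)
round 1: derive flow(b,e) via R2 from edge(b,b), road(b,e)
round 1: derive flow(b,g) via R2 from edge(b,h), road(h,g)
round 1: derive flow(b,i) via R2 from edge(b,b), road(b,i)
round 1: derive flow(f,e) via R2 from edge(f,a), road(a,e)
round 1: derive flow(f,h) via R2 from edge(f,j), road(j,h)
round 1: derive flow(g,a) via R2 from edge(g,j), road(j,a)
round 1: derive flow(g,h) via R2 from edge(g,j), road(j,h)
round 1: derive flow(i,g) via R2 from edge(i,h), road(h,g)
round 1: derive flow(i,i) via R2 from edge(i,h), road(h,i)
round 2: derive flow(a,a) via R1 from flow(a,g), flow(g,a)
round 2: derive flow(a,j) via R1 from flow(a,g), flow(g,j)
round 2: derive flow(b,a) via R1 from flow(b,g), flow(g,a)
round 2: derive flow(b,j) via R1 from flow(b,g), flow(g,j)
round 2: derive flow(f,g) via R1 from flow(f,a), flow(a,g)
round 2: derive flow(f,i) via R1 from flow(f,a), flow(a,i)
round 2: derive flow(g,e) via R1 from flow(g,a), flow(a,e)
round 2: derive flow(g,g) via R1 from flow(g,a), flow(a,g)
round 2: derive flow(g,i) via R1 from flow(g,a), flow(a,i)
round 2: derive flow(i,a) via R1 from flow(i,g), flow(g,a)
round 2: derive flow(i,j) via R1 from flow(i,g), flow(g,j)
round 3: derive flow(i,e) via R1 from flow(i,a), flow(a,e)

flow(a,a)
flow(a,e)
flow(a,g)
flow(a,h)
flow(a,i)
flow(a,j)
flow(b,a)
flow(b,b)
flow(b,e)
flow(b,g)
flow(b,h)
flow(b,i)
flow(b,j)
flow(e,e)
flow(f,a)
flow(f,e)
flow(f,g)
flow(f,h)
flow(f,i)
flow(f,j)
flow(g,a)
flow(g,e)
flow(g,g)
flow(g,h)
flow(g,i)
flow(g,j)
flow(i,a)
flow(i,e)
flow(i,g)
flow(i,h)
flow(i,i)
flow(i,j)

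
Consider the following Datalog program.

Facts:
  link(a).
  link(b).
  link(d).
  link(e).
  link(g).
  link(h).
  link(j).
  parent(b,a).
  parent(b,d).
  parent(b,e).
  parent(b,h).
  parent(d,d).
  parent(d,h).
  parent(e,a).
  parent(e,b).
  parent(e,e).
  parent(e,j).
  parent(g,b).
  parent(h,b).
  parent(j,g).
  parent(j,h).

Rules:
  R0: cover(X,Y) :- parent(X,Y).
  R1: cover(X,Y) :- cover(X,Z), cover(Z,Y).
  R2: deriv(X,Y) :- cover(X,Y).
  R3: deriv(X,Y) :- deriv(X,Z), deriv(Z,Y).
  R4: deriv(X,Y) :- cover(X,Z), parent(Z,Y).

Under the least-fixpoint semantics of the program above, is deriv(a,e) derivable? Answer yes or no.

no

round 1: derive cover(b,a) via R0 from parent(b,a)
round 1: derive cover(b,d) via R0 from parent(b,d)
round 1: derive cover(b,e) via R0 from parent(b,e)
round 1: derive cover(b,h) via R0 from parent(b,h)
round 1: derive cover(d,d) via R0 from parent(d,d)
round 1: derive cover(d,h) via R0 from parent(d,h)
round 1: derive cover(e,a) via R0 from parent(e,a)
round 1: derive cover(e,b) via R0 from parent(e,b)
round 1: derive cover(e,e) via R0 from parent(e,e)
round 1: derive cover(e,j) via R0 from parent(e,j)
round 1: derive cover(g,b) via R0 from parent(g,b)
round 1: derive cover(h,b) via R0 from parent(h,b)
round 1: derive cover(j,g) via R0 from parent(j,g)
round 1: derive cover(j,h) via R0 from parent(j,h)
round 2: derive cover(b,b) via R1 from cover(b,e), cover(e,b)
round 2: derive cover(b,j) via R1 from cover(b,e), cover(e,j)
round 2: derive cover(d,b) via R1 from cover(d,h), cover(h,b)
round 2: derive cover(e,d) via R1 from cover(e,b), cover(b,d)
round 2: derive cover(e,g) via R1 from cover(e,j), cover(j,g)
round 2: derive cover(e,h) via R1 from cover(e,b), cover(b,h)
round 2: derive cover(g,a) via R1 from cover(g,b), cover(b,a)
round 2: derive cover(g,d) via R1 from cover(g,b), cover(b,d)
round 2: derive cover(g,e) via R1 from cover(g,b), cover(b,e)
round 2: derive cover(g,h) via R1 from cover(g,b), cover(b,h)
round 2: derive cover(h,a) via R1 from cover(h,b), cover(b,a)
round 2: derive cover(h,d) via R1 from cover(h,b), cover(b,d)
round 2: derive cover(h,e) via R1 from cover(h,b), cover(b,e)
round 2: derive cover(h,h) via R1 from cover(h,b), cover(b,h)
round 2: derive cover(j,b) via R1 from cover(j,g), cover(g,b)
round 2: derive deriv(b,a) via R2 from cover(b,a)
round 2: derive deriv(b,d) via R2 from cover(b,d)
round 2: derive deriv(b,e) via R2 from cover(b,e)
round 2: derive deriv(b,h) via R2 from cover(b,h)
round 2: derive deriv(d,d) via R2 from cover(d,d)
round 2: derive deriv(d,h) via R2 from cover(d,h)
round 2: derive deriv(e,a) via R2 from cover(e,a)
round 2: derive deriv(e,b) via R2 from cover(e,b)
round 2: derive deriv(e,e) via R2 from cover(e,e)
round 2: derive deriv(e,j) via R2 from cover(e,j)
round 2: derive deriv(g,b) via R2 from cover(g,b)
round 2: derive deriv(h,b) via R2 from cover(h,b)
round 2: derive deriv(j,g) via R2 from cover(j,g)
round 2: derive deriv(j,h) via R2 from cover(j,h)
round 2: derive deriv(b,b) via R4 from cover(b,e), parent(e,b)
round 2: derive deriv(b,j) via R4 from cover(b,e), parent(e,j)
round 2: derive deriv(d,b) via R4 from cover(d,h), parent(h,b)
round 2: derive deriv(e,d) via R4 from cover(e,b), parent(b,d)
round 2: derive deriv(e,g) via R4 from cover(e,j), parent(j,g)
round 2: derive deriv(e,h) via R4 from cover(e,b), parent(b,h)
round 2: derive deriv(g,a) via R4 from cover(g,b), parent(b,a)
round 2: derive deriv(g,d) via R4 from cover(g,b), parent(b,d)
round 2: derive deriv(g,e) via R4 from cover(g,b), parent(b,e)
round 2: derive deriv(g,h) via R4 from cover(g,b), parent(b,h)
round 2: derive deriv(h,a) via R4 from cover(h,b), parent(b,a)
round 2: derive deriv(h,d) via R4 from cover(h,b), parent(b,d)
round 2: derive deriv(h,e) via R4 from cover(h,b), parent(b,e)
round 2: derive deriv(h,h) via R4 from cover(h,b), parent(b,h)
round 2: derive deriv(j,b) via R4 from cover(j,g), parent(g,b)
round 3: derive cover(b,g) via R1 from cover(b,e), cover(e,g)
round 3: derive cover(d,a) via R1 from cover(d,b), cover(b,a)
round 3: derive cover(d,e) via R1 from cover(d,b), cover(b,e)
round 3: derive cover(d,j) via R1 from cover(d,b), cover(b,j)
round 3: derive cover(g,g) via R1 from cover(g,e), cover(e,g)
round 3: derive cover(g,j) via R1 from cover(g,b), cover(b,j)
round 3: derive cover(h,g) via R1 from cover(h,e), cover(e,g)
round 3: derive cover(h,j) via R1 from cover(h,b), cover(b,j)
round 3: derive cover(j,a) via R1 from cover(j,b), cover(b,a)
round 3: derive cover(j,d) via R1 from cover(j,b), cover(b,d)
round 3: derive cover(j,e) via R1 from cover(j,b), cover(b,e)
round 3: derive cover(j,j) via R1 from cover(j,b), cover(b,j)
round 3: derive deriv(b,g) via R3 from deriv(b,e), deriv(e,g)
round 3: derive deriv(d,a) via R3 from deriv(d,b), deriv(b,a)
round 3: derive deriv(d,e) via R3 from deriv(d,b), deriv(b,e)
round 3: derive deriv(d,j) via R3 from deriv(d,b), deriv(b,j)
round 3: derive deriv(g,g) via R3 from deriv(g,e), deriv(e,g)
round 3: derive deriv(g,j) via R3 from deriv(g,b), deriv(b,j)
round 3: derive deriv(h,g) via R3 from deriv(h,e), deriv(e,g)
round 3: derive deriv(h,j) via R3 from deriv(h,b), deriv(b,j)
round 3: derive deriv(j,a) via R3 from deriv(j,b), deriv(b,a)
round 3: derive deriv(j,d) via R3 from deriv(j,b), deriv(b,d)
round 3: derive deriv(j,e) via R3 from deriv(j,b), deriv(b,e)
round 3: derive deriv(j,j) via R3 from deriv(j,b), deriv(b,j)
round 4: derive cover(d,g) via R1 from cover(d,b), cover(b,g)
round 4: derive deriv(d,g) via R3 from deriv(d,b), deriv(b,g)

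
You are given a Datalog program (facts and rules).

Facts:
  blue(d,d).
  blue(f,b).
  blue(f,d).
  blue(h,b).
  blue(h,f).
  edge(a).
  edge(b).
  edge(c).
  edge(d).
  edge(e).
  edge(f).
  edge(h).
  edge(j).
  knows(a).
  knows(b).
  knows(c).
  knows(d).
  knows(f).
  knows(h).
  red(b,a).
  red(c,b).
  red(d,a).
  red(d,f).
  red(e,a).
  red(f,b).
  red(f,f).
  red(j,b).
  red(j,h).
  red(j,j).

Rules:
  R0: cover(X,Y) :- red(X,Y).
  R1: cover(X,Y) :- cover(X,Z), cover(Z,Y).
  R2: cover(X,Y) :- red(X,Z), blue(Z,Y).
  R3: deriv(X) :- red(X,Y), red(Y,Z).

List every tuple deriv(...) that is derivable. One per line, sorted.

round 1: derive deriv(c) via R3 from red(c,b), red(b,a)
round 1: derive deriv(d) via R3 from red(d,f), red(f,b)
round 1: derive deriv(f) via R3 from red(f,b), red(b,a)
round 1: derive deriv(j) via R3 from red(j,b), red(b,a)

deriv(c)
deriv(d)
deriv(f)
deriv(j)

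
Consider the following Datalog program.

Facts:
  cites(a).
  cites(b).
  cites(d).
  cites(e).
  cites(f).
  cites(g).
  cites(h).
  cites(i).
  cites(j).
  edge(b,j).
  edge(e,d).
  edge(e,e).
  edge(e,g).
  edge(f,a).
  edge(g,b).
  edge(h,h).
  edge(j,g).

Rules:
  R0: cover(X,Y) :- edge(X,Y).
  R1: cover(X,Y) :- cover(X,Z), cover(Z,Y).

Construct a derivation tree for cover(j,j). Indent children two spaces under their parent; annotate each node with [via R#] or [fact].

round 1: derive cover(b,j) via R0 from edge(b,j)
round 1: derive cover(e,d) via R0 from edge(e,d)
round 1: derive cover(e,e) via R0 from edge(e,e)
round 1: derive cover(e,g) via R0 from edge(e,g)
round 1: derive cover(f,a) via R0 from edge(f,a)
round 1: derive cover(g,b) via R0 from edge(g,b)
round 1: derive cover(h,h) via R0 from edge(h,h)
round 1: derive cover(j,g) via R0 from edge(j,g)
round 2: derive cover(b,g) via R1 from cover(b,j), cover(j,g)
round 2: derive cover(e,b) via R1 from cover(e,g), cover(g,b)
round 2: derive cover(g,j) via R1 from cover(g,b), cover(b,j)
round 2: derive cover(j,b) via R1 from cover(j,g), cover(g,b)
round 3: derive cover(b,b) via R1 from cover(b,g), cover(g,b)
round 3: derive cover(e,j) via R1 from cover(e,b), cover(b,j)
round 3: derive cover(g,g) via R1 from cover(g,b), cover(b,g)
round 3: derive cover(j,j) via R1 from cover(j,b), cover(b,j)

cover(j,j)  [via R1]
  cover(j,b)  [via R1]
    cover(j,g)  [via R0]
      edge(j,g)  [fact]
    cover(g,b)  [via R0]
      edge(g,b)  [fact]
  cover(b,j)  [via R0]
    edge(b,j)  [fact]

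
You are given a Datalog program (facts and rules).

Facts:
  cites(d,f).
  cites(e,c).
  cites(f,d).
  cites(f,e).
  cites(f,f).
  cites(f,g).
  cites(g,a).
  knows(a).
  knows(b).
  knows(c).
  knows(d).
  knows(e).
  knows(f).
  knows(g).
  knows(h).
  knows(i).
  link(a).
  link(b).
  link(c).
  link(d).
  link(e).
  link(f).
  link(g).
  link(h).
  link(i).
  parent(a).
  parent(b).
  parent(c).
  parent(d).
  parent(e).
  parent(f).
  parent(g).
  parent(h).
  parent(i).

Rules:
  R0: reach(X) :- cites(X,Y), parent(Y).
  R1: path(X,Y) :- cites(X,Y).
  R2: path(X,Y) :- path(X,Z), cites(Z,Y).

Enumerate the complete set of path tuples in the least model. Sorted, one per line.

path(d,a)
path(d,c)
path(d,d)
path(d,e)
path(d,f)
path(d,g)
path(e,c)
path(f,a)
path(f,c)
path(f,d)
path(f,e)
path(f,f)
path(f,g)
path(g,a)

round 1: derive path(d,f) via R1 from cites(d,f)
round 1: derive path(e,c) via R1 from cites(e,c)
round 1: derive path(f,d) via R1 from cites(f,d)
round 1: derive path(f,e) via R1 from cites(f,e)
round 1: derive path(f,f) via R1 from cites(f,f)
round 1: derive path(f,g) via R1 from cites(f,g)
round 1: derive path(g,a) via R1 from cites(g,a)
round 2: derive path(d,d) via R2 from path(d,f), cites(f,d)
round 2: derive path(d,e) via R2 from path(d,f), cites(f,e)
round 2: derive path(d,g) via R2 from path(d,f), cites(f,g)
round 2: derive path(f,a) via R2 from path(f,g), cites(g,a)
round 2: derive path(f,c) via R2 from path(f,e), cites(e,c)
round 3: derive path(d,a) via R2 from path(d,g), cites(g,a)
round 3: derive path(d,c) via R2 from path(d,e), cites(e,c)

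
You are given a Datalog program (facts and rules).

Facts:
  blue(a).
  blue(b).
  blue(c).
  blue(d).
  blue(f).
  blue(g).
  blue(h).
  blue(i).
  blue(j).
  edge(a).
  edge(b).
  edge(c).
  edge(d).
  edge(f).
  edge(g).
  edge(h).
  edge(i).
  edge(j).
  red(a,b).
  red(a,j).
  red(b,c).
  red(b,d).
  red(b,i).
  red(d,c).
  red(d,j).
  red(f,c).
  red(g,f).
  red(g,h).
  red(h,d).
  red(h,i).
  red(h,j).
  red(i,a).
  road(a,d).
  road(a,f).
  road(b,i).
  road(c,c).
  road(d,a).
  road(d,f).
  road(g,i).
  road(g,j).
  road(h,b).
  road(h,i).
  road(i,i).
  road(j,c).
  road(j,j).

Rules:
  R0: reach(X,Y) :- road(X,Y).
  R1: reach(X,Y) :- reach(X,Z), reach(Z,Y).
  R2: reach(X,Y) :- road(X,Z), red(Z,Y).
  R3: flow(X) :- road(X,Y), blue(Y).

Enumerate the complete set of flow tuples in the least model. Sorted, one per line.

flow(a)
flow(b)
flow(c)
flow(d)
flow(g)
flow(h)
flow(i)
flow(j)

round 1: derive flow(a) via R3 from road(a,d), blue(d)
round 1: derive flow(b) via R3 from road(b,i), blue(i)
round 1: derive flow(c) via R3 from road(c,c), blue(c)
round 1: derive flow(d) via R3 from road(d,a), blue(a)
round 1: derive flow(g) via R3 from road(g,i), blue(i)
round 1: derive flow(h) via R3 from road(h,b), blue(b)
round 1: derive flow(i) via R3 from road(i,i), blue(i)
round 1: derive flow(j) via R3 from road(j,c), blue(c)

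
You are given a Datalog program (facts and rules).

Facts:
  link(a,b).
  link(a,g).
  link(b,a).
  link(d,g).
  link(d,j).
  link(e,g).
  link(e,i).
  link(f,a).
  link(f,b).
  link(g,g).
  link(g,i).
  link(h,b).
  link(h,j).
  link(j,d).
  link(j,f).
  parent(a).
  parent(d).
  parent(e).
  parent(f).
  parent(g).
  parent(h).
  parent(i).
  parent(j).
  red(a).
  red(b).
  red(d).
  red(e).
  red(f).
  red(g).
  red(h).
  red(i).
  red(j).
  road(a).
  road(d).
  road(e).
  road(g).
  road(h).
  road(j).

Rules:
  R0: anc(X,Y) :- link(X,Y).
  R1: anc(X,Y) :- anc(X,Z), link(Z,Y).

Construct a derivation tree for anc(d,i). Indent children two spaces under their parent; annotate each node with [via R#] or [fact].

round 1: derive anc(a,b) via R0 from link(a,b)
round 1: derive anc(a,g) via R0 from link(a,g)
round 1: derive anc(b,a) via R0 from link(b,a)
round 1: derive anc(d,g) via R0 from link(d,g)
round 1: derive anc(d,j) via R0 from link(d,j)
round 1: derive anc(e,g) via R0 from link(e,g)
round 1: derive anc(e,i) via R0 from link(e,i)
round 1: derive anc(f,a) via R0 from link(f,a)
round 1: derive anc(f,b) via R0 from link(f,b)
round 1: derive anc(g,g) via R0 from link(g,g)
round 1: derive anc(g,i) via R0 from link(g,i)
round 1: derive anc(h,b) via R0 from link(h,b)
round 1: derive anc(h,j) via R0 from link(h,j)
round 1: derive anc(j,d) via R0 from link(j,d)
round 1: derive anc(j,f) via R0 from link(j,f)
round 2: derive anc(a,a) via R1 from anc(a,b), link(b,a)
round 2: derive anc(a,i) via R1 from anc(a,g), link(g,i)
round 2: derive anc(b,b) via R1 from anc(b,a), link(a,b)
round 2: derive anc(b,g) via R1 from anc(b,a), link(a,g)
round 2: derive anc(d,d) via R1 from anc(d,j), link(j,d)
round 2: derive anc(d,f) via R1 from anc(d,j), link(j,f)
round 2: derive anc(d,i) via R1 from anc(d,g), link(g,i)
round 2: derive anc(f,g) via R1 from anc(f,a), link(a,g)
round 2: derive anc(h,a) via R1 from anc(h,b), link(b,a)
round 2: derive anc(h,d) via R1 from anc(h,j), link(j,d)
round 2: derive anc(h,f) via R1 from anc(h,j), link(j,f)
round 2: derive anc(j,a) via R1 from anc(j,f), link(f,a)
round 2: derive anc(j,b) via R1 from anc(j,f), link(f,b)
round 2: derive anc(j,g) via R1 from anc(j,d), link(d,g)
round 2: derive anc(j,j) via R1 from anc(j,d), link(d,j)
round 3: derive anc(b,i) via R1 from anc(b,g), link(g,i)
round 3: derive anc(d,a) via R1 from anc(d,f), link(f,a)
round 3: derive anc(d,b) via R1 from anc(d,f), link(f,b)
round 3: derive anc(f,i) via R1 from anc(f,g), link(g,i)
round 3: derive anc(h,g) via R1 from anc(h,a), link(a,g)
round 3: derive anc(j,i) via R1 from anc(j,g), link(g,i)
round 4: derive anc(h,i) via R1 from anc(h,g), link(g,i)

anc(d,i)  [via R1]
  anc(d,g)  [via R0]
    link(d,g)  [fact]
  link(g,i)  [fact]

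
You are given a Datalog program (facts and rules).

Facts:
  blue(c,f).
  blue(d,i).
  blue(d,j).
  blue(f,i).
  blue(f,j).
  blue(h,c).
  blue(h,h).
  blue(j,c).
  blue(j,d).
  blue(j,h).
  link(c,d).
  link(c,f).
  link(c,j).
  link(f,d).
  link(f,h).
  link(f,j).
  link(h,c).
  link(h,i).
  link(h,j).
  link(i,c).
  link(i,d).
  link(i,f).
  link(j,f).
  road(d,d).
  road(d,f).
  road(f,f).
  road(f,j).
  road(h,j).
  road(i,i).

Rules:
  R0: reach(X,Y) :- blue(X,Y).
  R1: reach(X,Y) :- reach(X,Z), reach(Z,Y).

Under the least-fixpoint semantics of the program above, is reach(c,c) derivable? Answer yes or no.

round 1: derive reach(c,f) via R0 from blue(c,f)
round 1: derive reach(d,i) via R0 from blue(d,i)
round 1: derive reach(d,j) via R0 from blue(d,j)
round 1: derive reach(f,i) via R0 from blue(f,i)
round 1: derive reach(f,j) via R0 from blue(f,j)
round 1: derive reach(h,c) via R0 from blue(h,c)
round 1: derive reach(h,h) via R0 from blue(h,h)
round 1: derive reach(j,c) via R0 from blue(j,c)
round 1: derive reach(j,d) via R0 from blue(j,d)
round 1: derive reach(j,h) via R0 from blue(j,h)
round 2: derive reach(c,i) via R1 from reach(c,f), reach(f,i)
round 2: derive reach(c,j) via R1 from reach(c,f), reach(f,j)
round 2: derive reach(d,c) via R1 from reach(d,j), reach(j,c)
round 2: derive reach(d,d) via R1 from reach(d,j), reach(j,d)
round 2: derive reach(d,h) via R1 from reach(d,j), reach(j,h)
round 2: derive reach(f,c) via R1 from reach(f,j), reach(j,c)
round 2: derive reach(f,d) via R1 from reach(f,j), reach(j,d)
round 2: derive reach(f,h) via R1 from reach(f,j), reach(j,h)
round 2: derive reach(h,f) via R1 from reach(h,c), reach(c,f)
round 2: derive reach(j,f) via R1 from reach(j,c), reach(c,f)
round 2: derive reach(j,i) via R1 from reach(j,d), reach(d,i)
round 2: derive reach(j,j) via R1 from reach(j,d), reach(d,j)
round 3: derive reach(c,c) via R1 from reach(c,f), reach(f,c)
round 3: derive reach(c,d) via R1 from reach(c,f), reach(f,d)
round 3: derive reach(c,h) via R1 from reach(c,f), reach(f,h)
round 3: derive reach(d,f) via R1 from reach(d,c), reach(c,f)
round 3: derive reach(f,f) via R1 from reach(f,c), reach(c,f)
round 3: derive reach(h,d) via R1 from reach(h,f), reach(f,d)
round 3: derive reach(h,i) via R1 from reach(h,c), reach(c,i)
round 3: derive reach(h,j) via R1 from reach(h,c), reach(c,j)

yes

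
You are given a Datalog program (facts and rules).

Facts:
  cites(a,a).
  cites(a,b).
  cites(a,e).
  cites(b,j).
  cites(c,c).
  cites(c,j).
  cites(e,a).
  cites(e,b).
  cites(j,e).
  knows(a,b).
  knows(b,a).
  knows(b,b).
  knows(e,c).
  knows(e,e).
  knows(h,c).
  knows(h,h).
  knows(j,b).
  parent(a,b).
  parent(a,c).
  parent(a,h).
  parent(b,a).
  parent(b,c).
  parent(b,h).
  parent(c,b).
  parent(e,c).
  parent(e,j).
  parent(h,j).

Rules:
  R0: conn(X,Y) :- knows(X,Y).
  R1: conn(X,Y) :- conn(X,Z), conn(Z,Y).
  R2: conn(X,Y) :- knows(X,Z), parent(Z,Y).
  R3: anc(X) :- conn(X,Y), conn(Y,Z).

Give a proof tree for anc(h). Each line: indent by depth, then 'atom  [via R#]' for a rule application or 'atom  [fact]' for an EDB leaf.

anc(h)  [via R3]
  conn(h,b)  [via R2]
    knows(h,c)  [fact]
    parent(c,b)  [fact]
  conn(b,a)  [via R0]
    knows(b,a)  [fact]

round 1: derive conn(a,b) via R0 from knows(a,b)
round 1: derive conn(b,a) via R0 from knows(b,a)
round 1: derive conn(b,b) via R0 from knows(b,b)
round 1: derive conn(e,c) via R0 from knows(e,c)
round 1: derive conn(e,e) via R0 from knows(e,e)
round 1: derive conn(h,c) via R0 from knows(h,c)
round 1: derive conn(h,h) via R0 from knows(h,h)
round 1: derive conn(j,b) via R0 from knows(j,b)
round 1: derive conn(a,a) via R2 from knows(a,b), parent(b,a)
round 1: derive conn(a,c) via R2 from knows(a,b), parent(b,c)
round 1: derive conn(a,h) via R2 from knows(a,b), parent(b,h)
round 1: derive conn(b,c) via R2 from knows(b,a), parent(a,c)
round 1: derive conn(b,h) via R2 from knows(b,a), parent(a,h)
round 1: derive conn(e,b) via R2 from knows(e,c), parent(c,b)
round 1: derive conn(e,j) via R2 from knows(e,e), parent(e,j)
round 1: derive conn(h,b) via R2 from knows(h,c), parent(c,b)
round 1: derive conn(h,j) via R2 from knows(h,h), parent(h,j)
round 1: derive conn(j,a) via R2 from knows(j,b), parent(b,a)
round 1: derive conn(j,c) via R2 from knows(j,b), parent(b,c)
round 1: derive conn(j,h) via R2 from knows(j,b), parent(b,h)
round 2: derive conn(a,j) via R1 from conn(a,h), conn(h,j)
round 2: derive conn(b,j) via R1 from conn(b,h), conn(h,j)
round 2: derive conn(e,a) via R1 from conn(e,b), conn(b,a)
round 2: derive conn(e,h) via R1 from conn(e,b), conn(b,h)
round 2: derive conn(h,a) via R1 from conn(h,b), conn(b,a)
round 2: derive conn(j,j) via R1 from conn(j,h), conn(h,j)
round 2: derive anc(a) via R3 from conn(a,a), conn(a,a)
round 2: derive anc(b) via R3 from conn(b,a), conn(a,a)
round 2: derive anc(e) via R3 from conn(e,b), conn(b,a)
round 2: derive anc(h) via R3 from conn(h,b), conn(b,a)
round 2: derive anc(j) via R3 from conn(j,a), conn(a,a)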